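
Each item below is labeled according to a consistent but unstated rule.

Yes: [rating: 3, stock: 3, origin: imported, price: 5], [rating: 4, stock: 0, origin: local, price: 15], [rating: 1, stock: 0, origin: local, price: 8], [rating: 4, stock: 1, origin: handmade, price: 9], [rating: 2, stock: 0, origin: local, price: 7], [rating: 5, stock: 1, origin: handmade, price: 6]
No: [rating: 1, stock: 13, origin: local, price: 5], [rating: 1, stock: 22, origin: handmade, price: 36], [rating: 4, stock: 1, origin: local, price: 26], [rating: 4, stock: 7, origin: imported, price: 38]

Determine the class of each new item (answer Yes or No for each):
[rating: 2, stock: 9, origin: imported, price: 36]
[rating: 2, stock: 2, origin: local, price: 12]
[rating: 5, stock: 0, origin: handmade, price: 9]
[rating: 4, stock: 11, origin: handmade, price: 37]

The classifier is using: stock ≤ 3 AND price ≤ 15.
[rating: 2, stock: 9, origin: imported, price: 36] → stock = 9, price = 36 → No.
[rating: 2, stock: 2, origin: local, price: 12] → stock = 2, price = 12 → Yes.
[rating: 5, stock: 0, origin: handmade, price: 9] → stock = 0, price = 9 → Yes.
[rating: 4, stock: 11, origin: handmade, price: 37] → stock = 11, price = 37 → No.

No, Yes, Yes, No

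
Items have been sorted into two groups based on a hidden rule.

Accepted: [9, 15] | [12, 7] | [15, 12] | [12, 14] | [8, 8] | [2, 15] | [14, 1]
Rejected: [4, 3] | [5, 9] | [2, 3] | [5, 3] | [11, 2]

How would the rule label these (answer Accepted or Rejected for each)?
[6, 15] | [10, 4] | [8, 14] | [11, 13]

Accepted, Rejected, Accepted, Accepted

The distinguishing property — sum ≥ 15 — holds for all the 'Accepted' cases and none of the 'Rejected' cases.
Accepted: [6, 15], since 6+15 = 21.
Rejected: [10, 4], since 10+4 = 14.
Accepted: [8, 14], since 8+14 = 22.
Accepted: [11, 13], since 11+13 = 24.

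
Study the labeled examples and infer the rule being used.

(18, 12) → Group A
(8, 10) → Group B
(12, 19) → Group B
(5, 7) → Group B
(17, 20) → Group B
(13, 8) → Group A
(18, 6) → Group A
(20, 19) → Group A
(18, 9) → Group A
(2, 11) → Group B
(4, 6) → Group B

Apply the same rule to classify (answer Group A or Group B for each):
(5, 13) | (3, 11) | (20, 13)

Group B, Group B, Group A

A rule that fits every label: first > second — true of each 'Group A' example, false of each 'Group B' one.
(5, 13) → 5 < 13 → Group B. (3, 11) → 3 < 11 → Group B. (20, 13) → 20 > 13 → Group A.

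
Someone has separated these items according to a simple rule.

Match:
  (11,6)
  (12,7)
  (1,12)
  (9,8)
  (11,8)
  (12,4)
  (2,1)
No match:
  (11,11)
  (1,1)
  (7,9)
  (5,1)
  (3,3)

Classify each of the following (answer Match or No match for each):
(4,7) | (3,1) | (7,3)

'Match' ⟺ product is even.

Match, No match, No match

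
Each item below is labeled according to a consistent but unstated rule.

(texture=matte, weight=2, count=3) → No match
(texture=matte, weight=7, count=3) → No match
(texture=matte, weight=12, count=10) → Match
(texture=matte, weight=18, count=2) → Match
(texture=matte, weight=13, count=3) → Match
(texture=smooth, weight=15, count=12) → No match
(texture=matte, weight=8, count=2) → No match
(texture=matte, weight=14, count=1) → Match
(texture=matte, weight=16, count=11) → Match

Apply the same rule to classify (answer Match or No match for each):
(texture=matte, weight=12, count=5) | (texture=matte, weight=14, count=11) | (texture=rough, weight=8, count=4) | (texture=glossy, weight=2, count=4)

The common property of the 'Match' items is: texture is matte AND weight ≥ 12. No 'No match' item has it.

Match, Match, No match, No match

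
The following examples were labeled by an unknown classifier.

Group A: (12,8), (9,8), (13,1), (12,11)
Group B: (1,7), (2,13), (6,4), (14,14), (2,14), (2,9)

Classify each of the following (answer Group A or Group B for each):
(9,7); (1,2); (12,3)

Group A, Group B, Group A

The simplest hypothesis consistent with all the labels is: first > second AND sum ≥ 11.
(9,7): 9 > 7, 9+7 = 16 — checks out, so Group A. (1,2): 1 < 2, 1+2 = 3 — fails this test, so Group B. (12,3): 12 > 3, 12+3 = 15 — checks out, so Group A.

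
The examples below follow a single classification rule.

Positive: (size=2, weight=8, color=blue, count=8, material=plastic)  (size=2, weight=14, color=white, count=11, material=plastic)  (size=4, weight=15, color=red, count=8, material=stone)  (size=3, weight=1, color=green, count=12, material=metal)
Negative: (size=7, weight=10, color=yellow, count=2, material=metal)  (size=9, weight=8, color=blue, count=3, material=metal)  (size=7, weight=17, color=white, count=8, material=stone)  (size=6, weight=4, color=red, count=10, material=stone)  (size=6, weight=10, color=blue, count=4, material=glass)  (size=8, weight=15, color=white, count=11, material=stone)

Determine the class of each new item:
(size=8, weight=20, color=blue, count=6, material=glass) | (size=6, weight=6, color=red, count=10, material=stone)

A rule that fits every label: size ≤ 4 — true of each 'Positive' example, false of each 'Negative' one.
(size=8, weight=20, color=blue, count=6, material=glass) → size = 8 → Negative. (size=6, weight=6, color=red, count=10, material=stone) → size = 6 → Negative.

Negative, Negative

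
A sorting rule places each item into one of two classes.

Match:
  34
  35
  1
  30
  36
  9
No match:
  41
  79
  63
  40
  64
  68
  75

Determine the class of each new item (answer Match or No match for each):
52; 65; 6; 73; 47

No match, No match, Match, No match, No match

'Match' ⟺ at most 36.
52 — 52 > 36, hence No match.
65 — 65 > 36, hence No match.
6 — 6 ≤ 36, hence Match.
73 — 73 > 36, hence No match.
47 — 47 > 36, hence No match.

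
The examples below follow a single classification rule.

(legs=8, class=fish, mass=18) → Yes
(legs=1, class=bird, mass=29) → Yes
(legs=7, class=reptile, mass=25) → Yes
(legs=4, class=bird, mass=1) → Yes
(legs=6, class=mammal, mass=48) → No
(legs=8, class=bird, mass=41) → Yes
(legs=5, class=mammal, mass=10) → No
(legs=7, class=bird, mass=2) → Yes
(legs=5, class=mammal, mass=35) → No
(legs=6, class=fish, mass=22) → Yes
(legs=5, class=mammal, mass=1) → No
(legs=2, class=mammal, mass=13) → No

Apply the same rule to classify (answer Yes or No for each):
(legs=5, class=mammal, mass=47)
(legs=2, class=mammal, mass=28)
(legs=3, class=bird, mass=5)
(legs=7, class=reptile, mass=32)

No, No, Yes, Yes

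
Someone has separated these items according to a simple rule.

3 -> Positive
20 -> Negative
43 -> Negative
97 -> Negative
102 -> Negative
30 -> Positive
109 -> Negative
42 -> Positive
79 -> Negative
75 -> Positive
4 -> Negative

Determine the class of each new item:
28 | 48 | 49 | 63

Negative, Positive, Negative, Positive

'Positive' ⟺ multiple of 3 AND at most 75.
28 → 28 = 3·9 + 1, 28 ≤ 75 → Negative.
48 → 48 = 3·16, 48 ≤ 75 → Positive.
49 → 49 = 3·16 + 1, 49 ≤ 75 → Negative.
63 → 63 = 3·21, 63 ≤ 75 → Positive.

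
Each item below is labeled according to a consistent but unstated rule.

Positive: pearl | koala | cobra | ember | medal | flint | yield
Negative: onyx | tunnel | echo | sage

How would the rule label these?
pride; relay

Positive, Positive

A rule that fits every label: odd length — true of each 'Positive' example, false of each 'Negative' one.
pride: length 5 — checks out, so Positive.
relay: length 5 — checks out, so Positive.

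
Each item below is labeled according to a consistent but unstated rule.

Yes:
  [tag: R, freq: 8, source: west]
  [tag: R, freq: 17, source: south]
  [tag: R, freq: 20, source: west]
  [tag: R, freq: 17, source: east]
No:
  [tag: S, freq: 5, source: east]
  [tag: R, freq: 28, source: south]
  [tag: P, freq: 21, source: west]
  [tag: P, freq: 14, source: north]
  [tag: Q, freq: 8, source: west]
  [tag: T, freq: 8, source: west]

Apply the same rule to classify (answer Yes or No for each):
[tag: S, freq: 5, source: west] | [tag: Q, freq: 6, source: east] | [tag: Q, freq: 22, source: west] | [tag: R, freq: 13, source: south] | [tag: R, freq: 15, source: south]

A rule that fits every label: tag is R AND freq ≤ 20 — true of each 'Yes' example, false of each 'No' one.
[tag: S, freq: 5, source: west]: tag is S, freq = 5 — fails this test, so No. [tag: Q, freq: 6, source: east]: tag is Q, freq = 6 — fails this test, so No. [tag: Q, freq: 22, source: west]: tag is Q, freq = 22 — fails this test, so No. [tag: R, freq: 13, source: south]: tag is R, freq = 13 — meets the rule, so Yes. [tag: R, freq: 15, source: south]: tag is R, freq = 15 — meets the rule, so Yes.

No, No, No, Yes, Yes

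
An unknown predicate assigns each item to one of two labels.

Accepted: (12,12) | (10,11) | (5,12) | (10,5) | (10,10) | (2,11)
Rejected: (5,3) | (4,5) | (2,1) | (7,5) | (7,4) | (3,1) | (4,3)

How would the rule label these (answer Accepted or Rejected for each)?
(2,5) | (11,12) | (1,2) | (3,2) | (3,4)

The simplest hypothesis consistent with all the labels is: sum ≥ 13.
Rejected: (2,5), since 2+5 = 7. Accepted: (11,12), since 11+12 = 23. Rejected: (1,2), since 1+2 = 3. Rejected: (3,2), since 3+2 = 5. Rejected: (3,4), since 3+4 = 7.

Rejected, Accepted, Rejected, Rejected, Rejected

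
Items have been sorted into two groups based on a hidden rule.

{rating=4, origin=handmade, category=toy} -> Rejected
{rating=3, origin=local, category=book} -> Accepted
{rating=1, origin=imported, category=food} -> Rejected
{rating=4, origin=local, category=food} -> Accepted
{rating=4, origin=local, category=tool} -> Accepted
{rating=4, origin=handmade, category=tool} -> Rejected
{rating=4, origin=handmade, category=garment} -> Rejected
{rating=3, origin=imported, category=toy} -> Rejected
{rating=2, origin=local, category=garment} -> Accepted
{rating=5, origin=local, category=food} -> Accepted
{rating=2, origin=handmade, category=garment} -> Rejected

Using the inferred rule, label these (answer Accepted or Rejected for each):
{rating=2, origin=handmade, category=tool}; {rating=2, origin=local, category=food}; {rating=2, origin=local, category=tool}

The simplest hypothesis consistent with all the labels is: origin is local.
{rating=2, origin=handmade, category=tool} → origin is handmade → Rejected. {rating=2, origin=local, category=food} → origin is local → Accepted. {rating=2, origin=local, category=tool} → origin is local → Accepted.

Rejected, Accepted, Accepted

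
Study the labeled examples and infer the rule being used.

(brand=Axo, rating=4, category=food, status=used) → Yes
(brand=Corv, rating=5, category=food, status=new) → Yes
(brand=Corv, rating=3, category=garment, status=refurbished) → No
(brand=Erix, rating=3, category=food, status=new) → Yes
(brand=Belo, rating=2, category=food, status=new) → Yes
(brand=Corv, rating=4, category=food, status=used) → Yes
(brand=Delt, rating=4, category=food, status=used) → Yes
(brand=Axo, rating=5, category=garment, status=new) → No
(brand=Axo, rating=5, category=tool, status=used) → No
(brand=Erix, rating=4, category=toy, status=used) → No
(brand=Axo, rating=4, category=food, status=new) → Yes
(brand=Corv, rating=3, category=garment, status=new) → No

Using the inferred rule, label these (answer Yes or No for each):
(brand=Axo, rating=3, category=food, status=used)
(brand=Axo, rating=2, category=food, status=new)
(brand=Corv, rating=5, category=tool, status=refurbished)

Yes, Yes, No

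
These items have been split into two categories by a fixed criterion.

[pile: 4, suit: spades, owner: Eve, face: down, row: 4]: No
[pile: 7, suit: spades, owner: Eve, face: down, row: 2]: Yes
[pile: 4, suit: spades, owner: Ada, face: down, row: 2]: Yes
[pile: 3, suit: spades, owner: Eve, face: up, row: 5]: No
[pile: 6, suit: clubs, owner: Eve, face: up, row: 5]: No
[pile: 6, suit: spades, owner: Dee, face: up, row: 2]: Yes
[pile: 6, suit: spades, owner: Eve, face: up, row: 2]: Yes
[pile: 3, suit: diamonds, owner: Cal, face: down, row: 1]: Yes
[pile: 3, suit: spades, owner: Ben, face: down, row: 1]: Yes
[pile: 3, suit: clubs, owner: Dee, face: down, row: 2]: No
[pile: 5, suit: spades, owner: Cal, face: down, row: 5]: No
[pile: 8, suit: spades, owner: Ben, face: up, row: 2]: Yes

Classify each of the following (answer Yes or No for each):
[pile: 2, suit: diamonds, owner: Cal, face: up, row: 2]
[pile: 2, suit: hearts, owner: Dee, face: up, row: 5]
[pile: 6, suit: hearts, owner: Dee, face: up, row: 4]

Every 'Yes' example satisfies: suit is not clubs AND row ≤ 2. None of the 'No' examples do.
[pile: 2, suit: diamonds, owner: Cal, face: up, row: 2]: suit is diamonds, row = 2 — has this property, so Yes. [pile: 2, suit: hearts, owner: Dee, face: up, row: 5]: suit is hearts, row = 5 — doesn't match, so No. [pile: 6, suit: hearts, owner: Dee, face: up, row: 4]: suit is hearts, row = 4 — doesn't match, so No.

Yes, No, No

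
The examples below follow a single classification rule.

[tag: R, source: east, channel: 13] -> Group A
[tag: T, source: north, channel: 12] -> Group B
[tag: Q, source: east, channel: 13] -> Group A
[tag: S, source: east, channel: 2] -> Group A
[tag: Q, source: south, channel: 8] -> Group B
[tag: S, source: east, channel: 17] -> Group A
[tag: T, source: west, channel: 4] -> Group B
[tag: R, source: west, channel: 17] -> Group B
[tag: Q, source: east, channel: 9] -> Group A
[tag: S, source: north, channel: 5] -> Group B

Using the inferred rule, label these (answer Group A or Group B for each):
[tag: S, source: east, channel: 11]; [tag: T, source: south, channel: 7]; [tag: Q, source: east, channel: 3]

'Group A' ⟺ source is east.
Group A: [tag: S, source: east, channel: 11], since source is east.
Group B: [tag: T, source: south, channel: 7], since source is south.
Group A: [tag: Q, source: east, channel: 3], since source is east.

Group A, Group B, Group A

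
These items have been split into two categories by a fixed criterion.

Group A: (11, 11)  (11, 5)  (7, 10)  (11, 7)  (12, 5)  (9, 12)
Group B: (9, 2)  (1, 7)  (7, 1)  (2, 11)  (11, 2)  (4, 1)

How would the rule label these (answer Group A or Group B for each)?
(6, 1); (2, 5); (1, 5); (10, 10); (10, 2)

'Group A' ⟺ sum ≥ 16.
(6, 1): 6+1 = 7, lacks this property → Group B.
(2, 5): 2+5 = 7, lacks this property → Group B.
(1, 5): 1+5 = 6, lacks this property → Group B.
(10, 10): 10+10 = 20, matches → Group A.
(10, 2): 10+2 = 12, lacks this property → Group B.

Group B, Group B, Group B, Group A, Group B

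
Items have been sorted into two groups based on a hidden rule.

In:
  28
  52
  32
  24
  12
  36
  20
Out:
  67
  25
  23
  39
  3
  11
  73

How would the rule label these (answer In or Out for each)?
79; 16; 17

Out, In, Out

Every 'In' example satisfies: even. None of the 'Out' examples do.
79: Out (79 is odd).
16: In (16 is even).
17: Out (17 is odd).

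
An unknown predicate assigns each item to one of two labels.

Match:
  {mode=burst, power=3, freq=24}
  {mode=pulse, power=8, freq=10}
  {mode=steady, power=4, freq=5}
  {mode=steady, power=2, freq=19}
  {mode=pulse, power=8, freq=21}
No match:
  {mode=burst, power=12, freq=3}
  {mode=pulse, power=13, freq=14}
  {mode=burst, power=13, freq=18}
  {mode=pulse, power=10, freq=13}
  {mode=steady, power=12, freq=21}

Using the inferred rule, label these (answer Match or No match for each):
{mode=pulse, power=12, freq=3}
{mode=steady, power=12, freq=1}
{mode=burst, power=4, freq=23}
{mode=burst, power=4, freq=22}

No match, No match, Match, Match

Rule: power ≤ 8. This holds for each 'Match' example and fails for each 'No match' one.
{mode=pulse, power=12, freq=3}: power = 12, doesn't match → No match. {mode=steady, power=12, freq=1}: power = 12, doesn't match → No match. {mode=burst, power=4, freq=23}: power = 4, qualifies → Match. {mode=burst, power=4, freq=22}: power = 4, qualifies → Match.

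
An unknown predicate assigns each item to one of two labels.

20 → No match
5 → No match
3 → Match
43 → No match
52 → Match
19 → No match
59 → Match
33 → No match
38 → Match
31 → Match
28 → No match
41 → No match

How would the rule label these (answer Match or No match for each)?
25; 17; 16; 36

The distinguishing property — ≡ 3 (mod 7) — holds for all the 'Match' cases and none of the 'No match' cases.
25 → 25 mod 7 = 4 → No match. 17 → 17 mod 7 = 3 → Match. 16 → 16 mod 7 = 2 → No match. 36 → 36 mod 7 = 1 → No match.

No match, Match, No match, No match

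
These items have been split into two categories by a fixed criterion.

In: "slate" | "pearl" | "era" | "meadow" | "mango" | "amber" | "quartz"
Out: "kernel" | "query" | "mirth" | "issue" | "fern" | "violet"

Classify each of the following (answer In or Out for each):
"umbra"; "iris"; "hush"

In, Out, Out

The simplest hypothesis consistent with all the labels is: contains 'a'.
In: "umbra", since has 'a'.
Out: "iris", since no 'a'.
Out: "hush", since no 'a'.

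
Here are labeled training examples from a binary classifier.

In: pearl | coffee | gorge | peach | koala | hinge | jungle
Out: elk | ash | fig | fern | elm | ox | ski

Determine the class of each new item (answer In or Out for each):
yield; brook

Rule: length ≥ 5. This holds for each 'In' example and fails for each 'Out' one.
yield — length 5, hence In. brook — length 5, hence In.

In, In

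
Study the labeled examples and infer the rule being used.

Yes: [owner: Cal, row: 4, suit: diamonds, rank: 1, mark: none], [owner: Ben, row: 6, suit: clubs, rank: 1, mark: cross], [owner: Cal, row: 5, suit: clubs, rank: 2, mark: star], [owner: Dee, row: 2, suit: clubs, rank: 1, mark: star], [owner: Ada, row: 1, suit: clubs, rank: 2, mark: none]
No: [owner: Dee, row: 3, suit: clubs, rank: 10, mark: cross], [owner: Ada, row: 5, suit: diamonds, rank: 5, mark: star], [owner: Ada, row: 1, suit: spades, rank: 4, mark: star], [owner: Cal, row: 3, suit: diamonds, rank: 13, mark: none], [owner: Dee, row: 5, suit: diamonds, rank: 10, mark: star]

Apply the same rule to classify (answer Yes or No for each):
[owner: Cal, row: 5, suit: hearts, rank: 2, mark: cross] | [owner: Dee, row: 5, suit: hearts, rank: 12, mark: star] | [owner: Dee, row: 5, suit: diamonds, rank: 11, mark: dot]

Yes, No, No

The simplest hypothesis consistent with all the labels is: rank ≤ 2.
[owner: Cal, row: 5, suit: hearts, rank: 2, mark: cross]: rank = 2, fits → Yes. [owner: Dee, row: 5, suit: hearts, rank: 12, mark: star]: rank = 12, fails the rule → No. [owner: Dee, row: 5, suit: diamonds, rank: 11, mark: dot]: rank = 11, fails the rule → No.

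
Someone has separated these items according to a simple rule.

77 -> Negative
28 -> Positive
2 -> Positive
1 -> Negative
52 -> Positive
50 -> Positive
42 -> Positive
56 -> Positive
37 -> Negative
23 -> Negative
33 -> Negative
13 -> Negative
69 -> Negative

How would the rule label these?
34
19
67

The distinguishing property — even — holds for all the 'Positive' cases and none of the 'Negative' cases.
34 → 34 is even → Positive. 19 → 19 is odd → Negative. 67 → 67 is odd → Negative.

Positive, Negative, Negative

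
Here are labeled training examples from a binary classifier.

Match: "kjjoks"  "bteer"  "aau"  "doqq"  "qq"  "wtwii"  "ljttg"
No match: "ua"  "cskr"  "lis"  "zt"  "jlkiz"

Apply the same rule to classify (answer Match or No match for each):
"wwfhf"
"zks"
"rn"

The rule appears to be: has a double letter.
"wwfhf": 'ww' doubled — checks out, so Match. "zks": no doubled letter — lacks this property, so No match. "rn": no doubled letter — lacks this property, so No match.

Match, No match, No match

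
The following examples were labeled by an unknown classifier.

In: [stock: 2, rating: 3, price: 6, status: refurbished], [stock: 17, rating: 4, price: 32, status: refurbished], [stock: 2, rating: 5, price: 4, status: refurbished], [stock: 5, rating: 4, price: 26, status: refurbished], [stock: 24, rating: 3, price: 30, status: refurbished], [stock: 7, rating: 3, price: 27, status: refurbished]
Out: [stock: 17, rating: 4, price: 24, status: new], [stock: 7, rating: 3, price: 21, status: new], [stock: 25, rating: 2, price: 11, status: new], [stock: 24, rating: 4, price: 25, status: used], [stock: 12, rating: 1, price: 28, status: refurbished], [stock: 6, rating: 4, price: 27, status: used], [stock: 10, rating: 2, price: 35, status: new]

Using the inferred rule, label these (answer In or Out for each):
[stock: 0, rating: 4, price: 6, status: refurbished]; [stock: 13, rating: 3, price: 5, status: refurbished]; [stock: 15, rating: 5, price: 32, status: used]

The common property of the 'In' items is: status is refurbished AND rating ≥ 2. No 'Out' item has it.
In: [stock: 0, rating: 4, price: 6, status: refurbished], since status is refurbished, rating = 4.
In: [stock: 13, rating: 3, price: 5, status: refurbished], since status is refurbished, rating = 3.
Out: [stock: 15, rating: 5, price: 32, status: used], since status is used, rating = 5.

In, In, Out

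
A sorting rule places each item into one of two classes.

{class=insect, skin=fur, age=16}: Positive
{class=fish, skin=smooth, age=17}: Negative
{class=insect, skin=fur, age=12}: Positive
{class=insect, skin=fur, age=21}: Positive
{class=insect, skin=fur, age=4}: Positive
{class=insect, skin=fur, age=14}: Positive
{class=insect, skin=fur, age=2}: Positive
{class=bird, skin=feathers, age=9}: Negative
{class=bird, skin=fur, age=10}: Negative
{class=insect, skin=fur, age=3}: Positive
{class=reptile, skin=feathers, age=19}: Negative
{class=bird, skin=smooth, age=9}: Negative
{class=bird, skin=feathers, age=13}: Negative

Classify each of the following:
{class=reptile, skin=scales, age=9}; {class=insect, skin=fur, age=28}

The distinguishing property — class is insect — holds for all the 'Positive' cases and none of the 'Negative' cases.
{class=reptile, skin=scales, age=9}: class is reptile, does not pass → Negative.
{class=insect, skin=fur, age=28}: class is insect, checks out → Positive.

Negative, Positive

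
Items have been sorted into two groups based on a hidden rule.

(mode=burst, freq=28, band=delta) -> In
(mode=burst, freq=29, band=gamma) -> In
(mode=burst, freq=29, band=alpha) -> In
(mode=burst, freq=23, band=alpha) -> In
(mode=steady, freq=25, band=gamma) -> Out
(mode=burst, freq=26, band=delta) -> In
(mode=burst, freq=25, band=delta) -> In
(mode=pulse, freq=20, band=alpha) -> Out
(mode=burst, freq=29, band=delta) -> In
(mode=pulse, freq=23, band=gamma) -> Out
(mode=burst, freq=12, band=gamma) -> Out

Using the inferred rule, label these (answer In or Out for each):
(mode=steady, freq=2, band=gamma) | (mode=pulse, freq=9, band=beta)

Out, Out

The rule appears to be: mode is burst AND freq ≥ 20.
(mode=steady, freq=2, band=gamma): Out (mode is steady, freq = 2).
(mode=pulse, freq=9, band=beta): Out (mode is pulse, freq = 9).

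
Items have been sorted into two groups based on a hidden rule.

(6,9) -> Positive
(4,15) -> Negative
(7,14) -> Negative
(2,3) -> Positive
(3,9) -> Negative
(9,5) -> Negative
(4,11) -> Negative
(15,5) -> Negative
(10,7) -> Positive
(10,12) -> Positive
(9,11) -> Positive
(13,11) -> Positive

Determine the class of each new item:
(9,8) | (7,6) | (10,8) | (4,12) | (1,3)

Positive, Positive, Positive, Negative, Positive

The classifier is using: |first − second| ≤ 3.
(9,8): Positive (|9−8| = 1). (7,6): Positive (|7−6| = 1). (10,8): Positive (|10−8| = 2). (4,12): Negative (|4−12| = 8). (1,3): Positive (|1−3| = 2).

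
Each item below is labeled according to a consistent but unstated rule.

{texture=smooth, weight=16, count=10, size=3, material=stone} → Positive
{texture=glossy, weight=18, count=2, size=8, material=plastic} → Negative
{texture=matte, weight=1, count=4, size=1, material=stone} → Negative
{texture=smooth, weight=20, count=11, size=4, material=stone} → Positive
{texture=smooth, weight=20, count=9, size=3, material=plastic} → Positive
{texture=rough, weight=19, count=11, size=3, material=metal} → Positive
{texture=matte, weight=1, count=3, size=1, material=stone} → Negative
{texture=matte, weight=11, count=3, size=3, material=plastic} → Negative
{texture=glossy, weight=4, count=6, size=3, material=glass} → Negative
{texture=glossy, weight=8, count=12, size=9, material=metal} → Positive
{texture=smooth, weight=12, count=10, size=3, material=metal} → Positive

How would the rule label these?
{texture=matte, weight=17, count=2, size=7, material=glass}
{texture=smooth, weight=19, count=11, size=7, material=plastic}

The pattern is that an item is 'Positive' exactly when: count ≥ 9.
{texture=matte, weight=17, count=2, size=7, material=glass} — count = 2, hence Negative.
{texture=smooth, weight=19, count=11, size=7, material=plastic} — count = 11, hence Positive.

Negative, Positive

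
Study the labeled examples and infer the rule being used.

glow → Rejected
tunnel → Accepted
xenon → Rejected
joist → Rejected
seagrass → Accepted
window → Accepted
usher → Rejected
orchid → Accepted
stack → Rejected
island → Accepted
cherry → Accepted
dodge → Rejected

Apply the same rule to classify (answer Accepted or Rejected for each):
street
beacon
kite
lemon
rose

The classifier is using: length ≥ 6.
street: Accepted (length 6).
beacon: Accepted (length 6).
kite: Rejected (length 4).
lemon: Rejected (length 5).
rose: Rejected (length 4).

Accepted, Accepted, Rejected, Rejected, Rejected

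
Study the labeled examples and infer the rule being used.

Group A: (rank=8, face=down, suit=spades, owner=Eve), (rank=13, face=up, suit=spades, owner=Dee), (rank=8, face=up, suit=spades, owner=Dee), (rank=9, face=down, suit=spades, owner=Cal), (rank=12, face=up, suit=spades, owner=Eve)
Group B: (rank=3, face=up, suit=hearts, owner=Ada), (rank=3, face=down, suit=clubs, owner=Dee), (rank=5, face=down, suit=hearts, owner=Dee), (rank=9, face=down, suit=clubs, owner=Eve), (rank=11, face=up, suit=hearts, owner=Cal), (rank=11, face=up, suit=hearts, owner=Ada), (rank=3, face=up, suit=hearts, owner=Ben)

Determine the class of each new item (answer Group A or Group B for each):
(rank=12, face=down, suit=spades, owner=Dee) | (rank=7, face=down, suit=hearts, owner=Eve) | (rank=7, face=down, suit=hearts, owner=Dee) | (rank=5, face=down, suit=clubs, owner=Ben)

Comparing the two groups points to one rule — suit is spades.

Group A, Group B, Group B, Group B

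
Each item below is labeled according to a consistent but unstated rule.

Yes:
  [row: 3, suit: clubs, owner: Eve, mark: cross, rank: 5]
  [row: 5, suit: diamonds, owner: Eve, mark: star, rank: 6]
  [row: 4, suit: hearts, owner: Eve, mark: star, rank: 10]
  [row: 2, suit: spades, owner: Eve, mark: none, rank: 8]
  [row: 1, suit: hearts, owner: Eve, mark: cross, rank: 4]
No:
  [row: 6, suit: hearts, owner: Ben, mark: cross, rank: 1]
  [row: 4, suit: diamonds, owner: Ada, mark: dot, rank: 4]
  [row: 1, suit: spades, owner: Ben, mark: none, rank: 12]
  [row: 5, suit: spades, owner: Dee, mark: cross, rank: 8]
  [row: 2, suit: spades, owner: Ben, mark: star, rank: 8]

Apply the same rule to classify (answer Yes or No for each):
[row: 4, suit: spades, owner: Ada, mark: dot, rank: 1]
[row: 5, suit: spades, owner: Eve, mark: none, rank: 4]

The pattern is that an item is 'Yes' exactly when: owner is Eve.
[row: 4, suit: spades, owner: Ada, mark: dot, rank: 1]: owner is Ada, fails the rule → No. [row: 5, suit: spades, owner: Eve, mark: none, rank: 4]: owner is Eve, checks out → Yes.

No, Yes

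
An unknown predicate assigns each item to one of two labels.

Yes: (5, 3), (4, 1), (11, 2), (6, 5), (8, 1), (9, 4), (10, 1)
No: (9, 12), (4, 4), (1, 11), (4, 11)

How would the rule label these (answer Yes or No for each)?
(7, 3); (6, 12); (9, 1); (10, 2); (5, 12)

The rule appears to be: first > second.
Yes: (7, 3), since 7 > 3.
No: (6, 12), since 6 < 12.
Yes: (9, 1), since 9 > 1.
Yes: (10, 2), since 10 > 2.
No: (5, 12), since 5 < 12.

Yes, No, Yes, Yes, No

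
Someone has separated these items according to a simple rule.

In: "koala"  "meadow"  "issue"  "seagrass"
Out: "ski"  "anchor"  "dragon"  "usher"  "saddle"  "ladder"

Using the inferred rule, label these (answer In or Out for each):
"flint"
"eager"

Out, In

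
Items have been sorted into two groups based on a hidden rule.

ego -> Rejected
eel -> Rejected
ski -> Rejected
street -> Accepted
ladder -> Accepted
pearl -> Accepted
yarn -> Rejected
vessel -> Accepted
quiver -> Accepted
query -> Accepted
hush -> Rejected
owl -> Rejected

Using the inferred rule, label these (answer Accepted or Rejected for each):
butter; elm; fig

Accepted, Rejected, Rejected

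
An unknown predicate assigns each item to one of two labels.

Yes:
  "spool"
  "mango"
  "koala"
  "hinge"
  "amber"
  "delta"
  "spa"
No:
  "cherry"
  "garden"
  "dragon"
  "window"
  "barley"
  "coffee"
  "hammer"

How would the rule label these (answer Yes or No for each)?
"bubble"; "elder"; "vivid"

The pattern is that an item is 'Yes' exactly when: odd length.

No, Yes, Yes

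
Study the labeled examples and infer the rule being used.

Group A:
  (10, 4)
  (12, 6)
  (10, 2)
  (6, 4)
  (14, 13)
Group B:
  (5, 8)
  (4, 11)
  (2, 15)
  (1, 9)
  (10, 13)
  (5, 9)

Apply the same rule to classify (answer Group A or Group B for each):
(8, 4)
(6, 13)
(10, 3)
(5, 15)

Group A, Group B, Group A, Group B

A rule that fits every label: first > second — true of each 'Group A' example, false of each 'Group B' one.
(8, 4): Group A (8 > 4). (6, 13): Group B (6 < 13). (10, 3): Group A (10 > 3). (5, 15): Group B (5 < 15).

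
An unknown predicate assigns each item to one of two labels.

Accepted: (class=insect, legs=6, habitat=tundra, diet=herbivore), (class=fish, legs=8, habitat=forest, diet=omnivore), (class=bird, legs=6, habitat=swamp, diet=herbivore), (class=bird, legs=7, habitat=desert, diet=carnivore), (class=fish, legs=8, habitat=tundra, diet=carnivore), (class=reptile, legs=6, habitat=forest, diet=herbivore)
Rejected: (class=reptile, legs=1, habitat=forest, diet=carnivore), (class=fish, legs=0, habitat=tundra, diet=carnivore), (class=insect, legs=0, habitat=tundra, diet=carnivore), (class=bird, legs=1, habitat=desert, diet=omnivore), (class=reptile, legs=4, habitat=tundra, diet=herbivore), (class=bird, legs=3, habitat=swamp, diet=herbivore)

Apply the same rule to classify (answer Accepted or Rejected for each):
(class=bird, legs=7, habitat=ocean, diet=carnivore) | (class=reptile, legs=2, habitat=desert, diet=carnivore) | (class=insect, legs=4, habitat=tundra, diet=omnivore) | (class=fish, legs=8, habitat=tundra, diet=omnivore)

The distinguishing property — legs ≥ 6 — holds for all the 'Accepted' cases and none of the 'Rejected' cases.
(class=bird, legs=7, habitat=ocean, diet=carnivore): legs = 7 — satisfies this, so Accepted.
(class=reptile, legs=2, habitat=desert, diet=carnivore): legs = 2 — does not fit, so Rejected.
(class=insect, legs=4, habitat=tundra, diet=omnivore): legs = 4 — does not fit, so Rejected.
(class=fish, legs=8, habitat=tundra, diet=omnivore): legs = 8 — satisfies this, so Accepted.

Accepted, Rejected, Rejected, Accepted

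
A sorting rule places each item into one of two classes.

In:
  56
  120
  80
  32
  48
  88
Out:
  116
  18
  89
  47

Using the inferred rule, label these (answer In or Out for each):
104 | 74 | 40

In, Out, In

'In' ⟺ multiple of 8.
104 — 104 = 8·13, hence In. 74 — 74 = 8·9 + 2, hence Out. 40 — 40 = 8·5, hence In.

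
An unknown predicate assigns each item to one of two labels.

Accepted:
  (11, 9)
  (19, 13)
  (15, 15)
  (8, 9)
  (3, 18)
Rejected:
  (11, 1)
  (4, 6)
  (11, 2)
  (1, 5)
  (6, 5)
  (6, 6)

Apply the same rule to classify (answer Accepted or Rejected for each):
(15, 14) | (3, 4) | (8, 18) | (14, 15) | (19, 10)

Every 'Accepted' example satisfies: sum ≥ 17. None of the 'Rejected' examples do.
(15, 14): 15+14 = 29, checks out → Accepted. (3, 4): 3+4 = 7, does not pass → Rejected. (8, 18): 8+18 = 26, checks out → Accepted. (14, 15): 14+15 = 29, checks out → Accepted. (19, 10): 19+10 = 29, checks out → Accepted.

Accepted, Rejected, Accepted, Accepted, Accepted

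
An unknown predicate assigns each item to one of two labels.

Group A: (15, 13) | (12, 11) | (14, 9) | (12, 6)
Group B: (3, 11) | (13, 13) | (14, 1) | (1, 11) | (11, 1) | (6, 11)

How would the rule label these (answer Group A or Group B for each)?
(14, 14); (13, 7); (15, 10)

The distinguishing property — first > second AND sum ≥ 17 — holds for all the 'Group A' cases and none of the 'Group B' cases.
(14, 14): 14 = 14, 14+14 = 28, does not fit → Group B. (13, 7): 13 > 7, 13+7 = 20, satisfies this → Group A. (15, 10): 15 > 10, 15+10 = 25, satisfies this → Group A.

Group B, Group A, Group A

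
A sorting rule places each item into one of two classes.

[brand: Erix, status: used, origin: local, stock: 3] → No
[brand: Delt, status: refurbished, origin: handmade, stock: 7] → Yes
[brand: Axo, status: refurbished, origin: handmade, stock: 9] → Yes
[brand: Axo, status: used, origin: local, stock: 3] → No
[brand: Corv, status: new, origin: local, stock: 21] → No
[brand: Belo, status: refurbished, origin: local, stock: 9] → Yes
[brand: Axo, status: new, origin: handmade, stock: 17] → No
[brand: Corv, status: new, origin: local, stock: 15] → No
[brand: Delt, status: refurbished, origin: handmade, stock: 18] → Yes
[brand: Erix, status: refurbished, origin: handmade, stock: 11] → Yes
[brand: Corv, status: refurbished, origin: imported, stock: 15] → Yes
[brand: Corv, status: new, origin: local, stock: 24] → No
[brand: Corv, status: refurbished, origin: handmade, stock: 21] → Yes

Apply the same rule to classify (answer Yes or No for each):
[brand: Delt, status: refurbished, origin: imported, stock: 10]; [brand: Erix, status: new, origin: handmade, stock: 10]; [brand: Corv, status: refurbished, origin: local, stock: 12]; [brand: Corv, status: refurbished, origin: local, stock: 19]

'Yes' ⟺ status is refurbished.
[brand: Delt, status: refurbished, origin: imported, stock: 10] — status is refurbished, hence Yes. [brand: Erix, status: new, origin: handmade, stock: 10] — status is new, hence No. [brand: Corv, status: refurbished, origin: local, stock: 12] — status is refurbished, hence Yes. [brand: Corv, status: refurbished, origin: local, stock: 19] — status is refurbished, hence Yes.

Yes, No, Yes, Yes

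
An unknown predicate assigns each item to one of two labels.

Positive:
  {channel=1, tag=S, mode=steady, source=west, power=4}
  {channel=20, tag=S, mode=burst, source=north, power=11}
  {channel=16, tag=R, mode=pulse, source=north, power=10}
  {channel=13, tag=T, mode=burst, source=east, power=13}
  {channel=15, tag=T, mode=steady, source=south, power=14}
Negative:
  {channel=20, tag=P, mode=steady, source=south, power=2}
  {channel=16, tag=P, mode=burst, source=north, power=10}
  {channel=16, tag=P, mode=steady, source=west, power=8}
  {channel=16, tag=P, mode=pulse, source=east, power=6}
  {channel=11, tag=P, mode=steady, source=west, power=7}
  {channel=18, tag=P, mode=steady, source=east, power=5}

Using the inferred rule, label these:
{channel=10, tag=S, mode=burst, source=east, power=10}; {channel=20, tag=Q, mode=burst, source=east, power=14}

Checking candidate rules against both groups, what survives is: tag is not P.
{channel=10, tag=S, mode=burst, source=east, power=10}: tag is S, checks out → Positive. {channel=20, tag=Q, mode=burst, source=east, power=14}: tag is Q, checks out → Positive.

Positive, Positive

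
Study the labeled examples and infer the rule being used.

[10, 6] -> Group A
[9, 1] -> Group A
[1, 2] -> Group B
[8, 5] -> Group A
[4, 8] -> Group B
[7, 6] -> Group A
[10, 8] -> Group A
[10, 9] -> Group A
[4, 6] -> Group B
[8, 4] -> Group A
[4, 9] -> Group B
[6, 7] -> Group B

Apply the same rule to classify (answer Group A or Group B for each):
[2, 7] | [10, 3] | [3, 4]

The pattern is that an item is 'Group A' exactly when: first > second.
[2, 7] → 2 < 7 → Group B.
[10, 3] → 10 > 3 → Group A.
[3, 4] → 3 < 4 → Group B.

Group B, Group A, Group B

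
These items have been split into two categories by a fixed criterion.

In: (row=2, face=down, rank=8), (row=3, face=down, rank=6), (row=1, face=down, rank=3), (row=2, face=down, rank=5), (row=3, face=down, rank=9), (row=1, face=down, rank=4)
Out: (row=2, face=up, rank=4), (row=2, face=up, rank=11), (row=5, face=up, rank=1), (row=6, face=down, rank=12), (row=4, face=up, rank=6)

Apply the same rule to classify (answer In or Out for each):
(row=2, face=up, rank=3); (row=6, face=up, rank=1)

The rule appears to be: face is down AND row ≤ 3.

Out, Out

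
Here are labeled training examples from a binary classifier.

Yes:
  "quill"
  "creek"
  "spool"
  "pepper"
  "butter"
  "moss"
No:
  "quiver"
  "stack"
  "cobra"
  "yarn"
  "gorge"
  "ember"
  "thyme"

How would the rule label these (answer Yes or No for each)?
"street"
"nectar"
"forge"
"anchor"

Yes, No, No, No

Every 'Yes' example satisfies: has a double letter. None of the 'No' examples do.
"street": Yes ('ee' doubled). "nectar": No (no doubled letter). "forge": No (no doubled letter). "anchor": No (no doubled letter).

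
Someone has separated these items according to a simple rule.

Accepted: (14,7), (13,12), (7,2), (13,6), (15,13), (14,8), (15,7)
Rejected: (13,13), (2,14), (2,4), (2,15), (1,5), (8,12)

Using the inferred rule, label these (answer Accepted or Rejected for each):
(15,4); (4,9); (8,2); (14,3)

Accepted, Rejected, Accepted, Accepted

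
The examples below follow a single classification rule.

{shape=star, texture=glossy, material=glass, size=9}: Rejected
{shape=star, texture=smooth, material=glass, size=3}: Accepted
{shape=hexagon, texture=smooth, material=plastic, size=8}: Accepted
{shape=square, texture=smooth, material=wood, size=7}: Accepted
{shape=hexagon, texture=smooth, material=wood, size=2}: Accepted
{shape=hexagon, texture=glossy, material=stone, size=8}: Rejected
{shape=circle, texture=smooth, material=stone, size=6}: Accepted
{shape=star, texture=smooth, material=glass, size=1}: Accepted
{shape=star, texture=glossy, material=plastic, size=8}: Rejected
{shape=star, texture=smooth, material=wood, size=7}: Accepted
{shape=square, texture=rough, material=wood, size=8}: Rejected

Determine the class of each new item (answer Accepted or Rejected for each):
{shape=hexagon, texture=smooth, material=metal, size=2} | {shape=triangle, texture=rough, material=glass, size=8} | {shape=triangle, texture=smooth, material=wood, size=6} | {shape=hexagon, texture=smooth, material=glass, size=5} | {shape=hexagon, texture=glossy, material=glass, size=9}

Accepted, Rejected, Accepted, Accepted, Rejected

Comparing the two groups points to one rule — texture is smooth.
{shape=hexagon, texture=smooth, material=metal, size=2}: texture is smooth — meets the rule, so Accepted. {shape=triangle, texture=rough, material=glass, size=8}: texture is rough — doesn't qualify, so Rejected. {shape=triangle, texture=smooth, material=wood, size=6}: texture is smooth — meets the rule, so Accepted. {shape=hexagon, texture=smooth, material=glass, size=5}: texture is smooth — meets the rule, so Accepted. {shape=hexagon, texture=glossy, material=glass, size=9}: texture is glossy — doesn't qualify, so Rejected.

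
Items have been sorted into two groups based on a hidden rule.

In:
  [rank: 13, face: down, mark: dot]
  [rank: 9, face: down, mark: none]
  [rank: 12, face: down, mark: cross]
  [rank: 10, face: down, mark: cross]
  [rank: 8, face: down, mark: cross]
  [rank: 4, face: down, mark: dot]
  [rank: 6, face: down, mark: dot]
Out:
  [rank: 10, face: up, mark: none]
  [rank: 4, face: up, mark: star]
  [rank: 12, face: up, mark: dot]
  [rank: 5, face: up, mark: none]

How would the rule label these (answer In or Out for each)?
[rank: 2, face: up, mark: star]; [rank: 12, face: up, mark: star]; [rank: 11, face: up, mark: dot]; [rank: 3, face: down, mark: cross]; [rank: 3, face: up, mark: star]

'In' ⟺ face is down.
Out: [rank: 2, face: up, mark: star], since face is up. Out: [rank: 12, face: up, mark: star], since face is up. Out: [rank: 11, face: up, mark: dot], since face is up. In: [rank: 3, face: down, mark: cross], since face is down. Out: [rank: 3, face: up, mark: star], since face is up.

Out, Out, Out, In, Out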